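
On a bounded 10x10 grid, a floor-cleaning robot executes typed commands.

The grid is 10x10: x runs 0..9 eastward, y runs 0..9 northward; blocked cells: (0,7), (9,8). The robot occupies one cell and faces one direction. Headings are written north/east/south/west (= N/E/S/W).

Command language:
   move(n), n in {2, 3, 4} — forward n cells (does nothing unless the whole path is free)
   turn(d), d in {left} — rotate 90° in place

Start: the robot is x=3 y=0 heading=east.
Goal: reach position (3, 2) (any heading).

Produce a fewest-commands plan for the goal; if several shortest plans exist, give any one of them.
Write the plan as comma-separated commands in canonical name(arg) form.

turn(left), move(2)

start: x=3 y=0 heading=east
step 1 (turn(left)): x=3 y=0 heading=north
step 2 (move(2)): x=3 y=2 heading=north
no 1-step plan works, so 2 is optimal.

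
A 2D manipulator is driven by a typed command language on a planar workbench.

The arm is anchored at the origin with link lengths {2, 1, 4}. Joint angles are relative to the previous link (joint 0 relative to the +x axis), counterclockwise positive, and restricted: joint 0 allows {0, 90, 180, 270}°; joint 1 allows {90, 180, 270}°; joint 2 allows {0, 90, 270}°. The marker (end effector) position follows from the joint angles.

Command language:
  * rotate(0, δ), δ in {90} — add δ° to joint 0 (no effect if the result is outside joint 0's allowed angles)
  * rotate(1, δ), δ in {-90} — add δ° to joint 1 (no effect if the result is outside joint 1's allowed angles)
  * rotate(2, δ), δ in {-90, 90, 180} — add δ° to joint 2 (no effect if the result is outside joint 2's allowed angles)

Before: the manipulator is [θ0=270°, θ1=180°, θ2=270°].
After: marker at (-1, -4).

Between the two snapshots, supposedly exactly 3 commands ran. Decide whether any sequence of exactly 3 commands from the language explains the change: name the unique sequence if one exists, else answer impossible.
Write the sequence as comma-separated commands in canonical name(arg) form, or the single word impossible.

rotate(0, 90), rotate(0, 90), rotate(0, 90)

initial: [θ0=270°, θ1=180°, θ2=270°]
step 1 (rotate(0, 90)): [θ0=0°, θ1=180°, θ2=270°]
step 2 (rotate(0, 90)): [θ0=90°, θ1=180°, θ2=270°]
step 3 (rotate(0, 90)): [θ0=180°, θ1=180°, θ2=270°]
no rival 3-sequence matches.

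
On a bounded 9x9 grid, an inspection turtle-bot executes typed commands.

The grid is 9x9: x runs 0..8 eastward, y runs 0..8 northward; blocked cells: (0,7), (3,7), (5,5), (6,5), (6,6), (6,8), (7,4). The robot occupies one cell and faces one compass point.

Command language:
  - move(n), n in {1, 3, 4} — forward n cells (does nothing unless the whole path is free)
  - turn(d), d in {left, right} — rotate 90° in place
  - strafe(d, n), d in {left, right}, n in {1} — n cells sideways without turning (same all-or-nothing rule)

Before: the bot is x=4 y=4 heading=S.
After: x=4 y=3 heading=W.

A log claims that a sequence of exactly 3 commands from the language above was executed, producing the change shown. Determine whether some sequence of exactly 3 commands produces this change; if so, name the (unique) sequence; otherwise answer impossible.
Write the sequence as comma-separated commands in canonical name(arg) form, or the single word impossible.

key: running turn(right) before move(1) would end elsewhere — order is forced
start: x=4 y=4 heading=S
1. move(1) → x=4 y=3 heading=S
2. move(4) → x=4 y=3 heading=S
3. turn(right) → x=4 y=3 heading=W
all 343 alternatives checked — unique.

move(1), move(4), turn(right)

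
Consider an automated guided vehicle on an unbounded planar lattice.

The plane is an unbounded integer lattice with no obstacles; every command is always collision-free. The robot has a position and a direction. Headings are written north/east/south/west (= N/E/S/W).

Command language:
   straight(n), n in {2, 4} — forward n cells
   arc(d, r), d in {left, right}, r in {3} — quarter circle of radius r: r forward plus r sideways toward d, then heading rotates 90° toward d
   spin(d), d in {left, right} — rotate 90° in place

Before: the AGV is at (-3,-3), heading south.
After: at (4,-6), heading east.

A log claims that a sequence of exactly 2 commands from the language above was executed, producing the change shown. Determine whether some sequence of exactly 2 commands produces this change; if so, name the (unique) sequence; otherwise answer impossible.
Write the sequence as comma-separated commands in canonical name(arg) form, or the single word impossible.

key: order matters: swapping arc(left, 3) and straight(4) lands elsewhere
from: at (-3,-3), heading south
t=1 arc(left, 3) ⇒ at (0,-6), heading east
t=2 straight(4) ⇒ at (4,-6), heading east
uniquely the one of 36 2-step routes that fits.

arc(left, 3), straight(4)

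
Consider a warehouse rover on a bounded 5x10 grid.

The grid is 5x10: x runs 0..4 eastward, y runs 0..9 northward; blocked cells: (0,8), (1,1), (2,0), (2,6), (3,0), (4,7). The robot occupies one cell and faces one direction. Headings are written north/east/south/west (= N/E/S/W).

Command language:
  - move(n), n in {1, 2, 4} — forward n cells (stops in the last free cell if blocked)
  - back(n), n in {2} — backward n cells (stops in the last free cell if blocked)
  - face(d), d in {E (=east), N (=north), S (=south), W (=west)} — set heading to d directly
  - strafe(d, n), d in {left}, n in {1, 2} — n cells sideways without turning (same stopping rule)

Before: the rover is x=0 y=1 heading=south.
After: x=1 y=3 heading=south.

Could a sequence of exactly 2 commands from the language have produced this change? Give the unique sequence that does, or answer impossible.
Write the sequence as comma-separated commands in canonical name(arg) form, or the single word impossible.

back(2), strafe(left, 1)

key: running strafe(left, 1) before back(2) would end elsewhere — order is forced
from: x=0 y=1 heading=south
[1] after back(2): x=0 y=3 heading=south
[2] after strafe(left, 1): x=1 y=3 heading=south
no rival 2-sequence matches.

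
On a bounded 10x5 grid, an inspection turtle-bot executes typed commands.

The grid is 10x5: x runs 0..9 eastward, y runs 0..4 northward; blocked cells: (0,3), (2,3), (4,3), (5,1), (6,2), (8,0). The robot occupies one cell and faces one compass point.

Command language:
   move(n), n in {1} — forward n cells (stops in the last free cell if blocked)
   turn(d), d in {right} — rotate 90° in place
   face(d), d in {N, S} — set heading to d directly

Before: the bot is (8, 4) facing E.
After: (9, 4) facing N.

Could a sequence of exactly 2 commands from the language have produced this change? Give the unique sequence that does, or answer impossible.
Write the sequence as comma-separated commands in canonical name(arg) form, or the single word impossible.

key: cell and facing (now N) both changed — the 2 commands mix motion and turning
t0: (8, 4) facing E
[1] after move(1): (9, 4) facing E
[2] after face(N): (9, 4) facing N
no other 2-command option fits: unique.

move(1), face(N)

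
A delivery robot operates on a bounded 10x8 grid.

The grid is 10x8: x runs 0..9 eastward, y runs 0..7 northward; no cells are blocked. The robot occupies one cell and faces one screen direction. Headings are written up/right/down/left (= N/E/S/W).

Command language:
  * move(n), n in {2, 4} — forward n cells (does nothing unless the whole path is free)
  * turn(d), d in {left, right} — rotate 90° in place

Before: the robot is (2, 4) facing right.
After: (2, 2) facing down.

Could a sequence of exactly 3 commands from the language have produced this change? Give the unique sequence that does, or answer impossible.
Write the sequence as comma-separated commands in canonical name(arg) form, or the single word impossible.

turn(right), move(2), move(4)

key: cell and facing (now S) both changed — the 3 commands mix motion and turning
t0: (2, 4) facing right
t=1 turn(right) ⇒ (2, 4) facing down
t=2 move(2) ⇒ (2, 2) facing down
t=3 move(4) ⇒ (2, 2) facing down
no other 3-command option fits: unique.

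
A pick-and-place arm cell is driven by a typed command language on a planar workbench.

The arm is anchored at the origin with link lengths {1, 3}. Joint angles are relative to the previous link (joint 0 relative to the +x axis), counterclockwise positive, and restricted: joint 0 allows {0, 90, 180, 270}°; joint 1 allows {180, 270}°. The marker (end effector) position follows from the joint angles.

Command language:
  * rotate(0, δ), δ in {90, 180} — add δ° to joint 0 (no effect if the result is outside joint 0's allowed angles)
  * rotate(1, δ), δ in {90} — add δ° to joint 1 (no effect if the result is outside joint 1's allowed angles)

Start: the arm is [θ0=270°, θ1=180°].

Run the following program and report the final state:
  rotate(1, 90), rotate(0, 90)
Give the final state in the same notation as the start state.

[θ0=0°, θ1=270°]

from: [θ0=270°, θ1=180°]
1. rotate(1, 90) → [θ0=270°, θ1=270°]
2. rotate(0, 90) → [θ0=0°, θ1=270°]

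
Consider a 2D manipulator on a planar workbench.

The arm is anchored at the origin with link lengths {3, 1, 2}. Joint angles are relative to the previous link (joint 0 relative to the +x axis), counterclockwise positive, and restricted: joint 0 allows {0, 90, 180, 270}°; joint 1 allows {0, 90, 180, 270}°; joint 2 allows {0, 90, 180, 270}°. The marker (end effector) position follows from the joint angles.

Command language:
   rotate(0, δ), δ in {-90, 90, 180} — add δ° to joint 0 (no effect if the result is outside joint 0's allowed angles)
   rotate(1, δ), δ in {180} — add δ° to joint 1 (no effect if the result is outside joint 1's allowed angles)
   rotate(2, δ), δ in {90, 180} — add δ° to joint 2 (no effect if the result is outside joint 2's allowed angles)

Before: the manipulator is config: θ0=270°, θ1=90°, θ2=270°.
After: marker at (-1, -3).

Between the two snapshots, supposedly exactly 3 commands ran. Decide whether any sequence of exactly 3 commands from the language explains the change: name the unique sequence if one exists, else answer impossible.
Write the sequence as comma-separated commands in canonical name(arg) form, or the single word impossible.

rotate(2, 90), rotate(2, 90), rotate(2, 90)

begin: config: θ0=270°, θ1=90°, θ2=270°
1. rotate(2, 90) → config: θ0=270°, θ1=90°, θ2=0°
2. rotate(2, 90) → config: θ0=270°, θ1=90°, θ2=90°
3. rotate(2, 90) → config: θ0=270°, θ1=90°, θ2=180°
all 216 alternatives checked — unique.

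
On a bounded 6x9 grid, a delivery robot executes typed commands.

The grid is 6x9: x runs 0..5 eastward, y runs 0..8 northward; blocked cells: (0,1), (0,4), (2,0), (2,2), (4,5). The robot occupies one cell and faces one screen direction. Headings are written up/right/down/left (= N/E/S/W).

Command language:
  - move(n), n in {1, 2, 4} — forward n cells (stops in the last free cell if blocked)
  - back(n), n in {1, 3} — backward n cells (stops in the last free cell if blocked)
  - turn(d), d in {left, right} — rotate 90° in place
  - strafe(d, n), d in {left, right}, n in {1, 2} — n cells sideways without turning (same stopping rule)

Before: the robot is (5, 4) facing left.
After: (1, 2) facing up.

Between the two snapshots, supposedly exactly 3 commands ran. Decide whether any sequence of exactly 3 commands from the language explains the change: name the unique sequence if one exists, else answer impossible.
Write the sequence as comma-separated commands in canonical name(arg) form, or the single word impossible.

move(4), strafe(left, 2), turn(right)

key: position moved to (1,2) AND the heading swung to N — translation plus rotation needed
start: (5, 4) facing left
[1] after move(4): (1, 4) facing left
[2] after strafe(left, 2): (1, 2) facing left
[3] after turn(right): (1, 2) facing up
no other 3-command option fits: unique.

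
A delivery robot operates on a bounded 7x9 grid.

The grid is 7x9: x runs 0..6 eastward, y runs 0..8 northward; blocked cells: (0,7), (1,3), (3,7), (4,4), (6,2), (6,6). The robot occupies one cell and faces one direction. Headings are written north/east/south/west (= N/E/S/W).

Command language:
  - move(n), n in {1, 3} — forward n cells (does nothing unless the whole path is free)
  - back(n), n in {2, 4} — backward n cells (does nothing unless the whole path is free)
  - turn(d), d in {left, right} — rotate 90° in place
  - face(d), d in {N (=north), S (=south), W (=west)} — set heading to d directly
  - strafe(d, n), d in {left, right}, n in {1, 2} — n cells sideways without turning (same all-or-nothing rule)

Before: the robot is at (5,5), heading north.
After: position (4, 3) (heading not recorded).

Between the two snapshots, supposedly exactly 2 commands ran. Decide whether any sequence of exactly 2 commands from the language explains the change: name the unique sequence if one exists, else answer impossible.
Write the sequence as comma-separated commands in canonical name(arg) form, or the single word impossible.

back(2), strafe(left, 1)

key: running strafe(left, 1) before back(2) would end elsewhere — order is forced
start: at (5,5), heading north
step 1 (back(2)): at (5,3), heading north
step 2 (strafe(left, 1)): at (4,3), heading north
all 169 alternatives checked — unique.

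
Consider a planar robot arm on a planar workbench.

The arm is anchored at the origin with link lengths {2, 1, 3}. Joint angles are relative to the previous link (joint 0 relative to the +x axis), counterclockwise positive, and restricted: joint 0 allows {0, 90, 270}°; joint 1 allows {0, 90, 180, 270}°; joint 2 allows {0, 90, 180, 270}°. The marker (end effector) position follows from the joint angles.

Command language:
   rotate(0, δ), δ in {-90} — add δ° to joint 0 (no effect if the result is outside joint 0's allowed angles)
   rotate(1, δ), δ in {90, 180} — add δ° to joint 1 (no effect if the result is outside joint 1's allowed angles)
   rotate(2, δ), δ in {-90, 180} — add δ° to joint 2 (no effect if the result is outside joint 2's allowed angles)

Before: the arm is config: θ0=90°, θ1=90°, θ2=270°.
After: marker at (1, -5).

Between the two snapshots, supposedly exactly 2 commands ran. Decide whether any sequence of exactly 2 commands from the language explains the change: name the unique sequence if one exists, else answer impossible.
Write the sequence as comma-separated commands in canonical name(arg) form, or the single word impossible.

rotate(0, -90), rotate(0, -90)

t0: config: θ0=90°, θ1=90°, θ2=270°
[1] after rotate(0, -90): config: θ0=0°, θ1=90°, θ2=270°
[2] after rotate(0, -90): config: θ0=270°, θ1=90°, θ2=270°
no rival 2-sequence matches.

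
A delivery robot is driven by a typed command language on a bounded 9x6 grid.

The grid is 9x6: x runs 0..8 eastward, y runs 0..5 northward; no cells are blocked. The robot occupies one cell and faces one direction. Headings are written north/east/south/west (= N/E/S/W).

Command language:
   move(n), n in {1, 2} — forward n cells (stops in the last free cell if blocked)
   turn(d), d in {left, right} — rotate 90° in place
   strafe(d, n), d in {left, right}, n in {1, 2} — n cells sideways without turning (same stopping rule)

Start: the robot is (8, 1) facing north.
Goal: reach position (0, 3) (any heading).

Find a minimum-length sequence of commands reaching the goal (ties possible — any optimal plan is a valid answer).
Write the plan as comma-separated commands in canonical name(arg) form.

strafe(left, 2), strafe(left, 2), strafe(left, 2), strafe(left, 2), move(2)

start: (8, 1) facing north
step 1 (strafe(left, 2)): (6, 1) facing north
step 2 (strafe(left, 2)): (4, 1) facing north
step 3 (strafe(left, 2)): (2, 1) facing north
step 4 (strafe(left, 2)): (0, 1) facing north
step 5 (move(2)): (0, 3) facing north
minimal: 5 command(s), checked below 5.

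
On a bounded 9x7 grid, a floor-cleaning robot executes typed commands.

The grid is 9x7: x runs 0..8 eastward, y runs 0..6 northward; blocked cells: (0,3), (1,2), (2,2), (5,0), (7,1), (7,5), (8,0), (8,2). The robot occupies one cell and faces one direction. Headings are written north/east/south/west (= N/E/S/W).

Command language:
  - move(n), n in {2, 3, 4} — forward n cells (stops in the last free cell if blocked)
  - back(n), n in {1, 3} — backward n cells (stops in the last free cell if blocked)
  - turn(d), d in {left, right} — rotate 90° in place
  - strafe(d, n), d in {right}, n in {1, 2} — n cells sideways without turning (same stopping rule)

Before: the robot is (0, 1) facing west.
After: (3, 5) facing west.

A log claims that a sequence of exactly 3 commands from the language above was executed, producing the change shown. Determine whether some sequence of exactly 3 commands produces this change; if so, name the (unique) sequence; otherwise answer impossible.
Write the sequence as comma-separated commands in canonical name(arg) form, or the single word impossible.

key: still facing W at the end — nothing in the sequence rotates
from: (0, 1) facing west
step 1 (back(3)): (3, 1) facing west
step 2 (strafe(right, 2)): (3, 3) facing west
step 3 (strafe(right, 2)): (3, 5) facing west
no rival 3-sequence matches.

back(3), strafe(right, 2), strafe(right, 2)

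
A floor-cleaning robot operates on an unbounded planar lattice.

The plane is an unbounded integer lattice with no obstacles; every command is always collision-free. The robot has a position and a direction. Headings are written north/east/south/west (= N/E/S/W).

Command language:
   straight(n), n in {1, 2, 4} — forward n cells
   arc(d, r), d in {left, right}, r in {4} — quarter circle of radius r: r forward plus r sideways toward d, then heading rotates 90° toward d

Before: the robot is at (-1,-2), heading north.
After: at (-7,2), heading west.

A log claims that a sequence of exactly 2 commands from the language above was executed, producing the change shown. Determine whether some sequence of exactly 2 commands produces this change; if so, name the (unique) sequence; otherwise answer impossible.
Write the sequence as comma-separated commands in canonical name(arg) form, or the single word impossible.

key: running straight(2) before arc(left, 4) would end elsewhere — order is forced
initial: at (-1,-2), heading north
t=1 arc(left, 4) ⇒ at (-5,2), heading west
t=2 straight(2) ⇒ at (-7,2), heading west
uniquely the one of 25 2-step routes that fits.

arc(left, 4), straight(2)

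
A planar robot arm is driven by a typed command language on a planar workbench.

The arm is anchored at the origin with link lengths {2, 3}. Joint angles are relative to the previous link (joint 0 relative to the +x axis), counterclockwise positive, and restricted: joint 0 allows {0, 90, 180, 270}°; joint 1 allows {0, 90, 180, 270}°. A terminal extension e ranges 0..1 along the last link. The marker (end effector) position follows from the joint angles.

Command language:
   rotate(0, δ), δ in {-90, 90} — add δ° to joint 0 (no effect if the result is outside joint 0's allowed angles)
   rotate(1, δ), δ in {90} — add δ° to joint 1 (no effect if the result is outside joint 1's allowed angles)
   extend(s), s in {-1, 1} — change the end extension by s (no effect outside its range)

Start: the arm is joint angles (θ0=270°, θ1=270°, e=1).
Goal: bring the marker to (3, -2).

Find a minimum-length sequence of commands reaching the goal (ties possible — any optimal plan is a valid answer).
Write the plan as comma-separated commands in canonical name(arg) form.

initial: joint angles (θ0=270°, θ1=270°, e=1)
[1] after rotate(1, 90): joint angles (θ0=270°, θ1=0°, e=1)
[2] after rotate(1, 90): joint angles (θ0=270°, θ1=90°, e=1)
[3] after extend(-1): joint angles (θ0=270°, θ1=90°, e=0)
minimal: 3 command(s), checked below 3.

rotate(1, 90), rotate(1, 90), extend(-1)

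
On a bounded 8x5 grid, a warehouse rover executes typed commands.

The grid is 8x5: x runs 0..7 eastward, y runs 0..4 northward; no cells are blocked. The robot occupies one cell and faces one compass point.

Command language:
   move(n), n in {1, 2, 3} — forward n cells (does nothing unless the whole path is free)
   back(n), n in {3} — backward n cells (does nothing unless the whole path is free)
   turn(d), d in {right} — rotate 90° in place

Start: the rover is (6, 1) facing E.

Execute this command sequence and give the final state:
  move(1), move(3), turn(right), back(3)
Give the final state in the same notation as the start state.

start: (6, 1) facing E
t=1 move(1) ⇒ (7, 1) facing E
t=2 move(3) ⇒ (7, 1) facing E
t=3 turn(right) ⇒ (7, 1) facing S
t=4 back(3) ⇒ (7, 4) facing S

(7, 4) facing S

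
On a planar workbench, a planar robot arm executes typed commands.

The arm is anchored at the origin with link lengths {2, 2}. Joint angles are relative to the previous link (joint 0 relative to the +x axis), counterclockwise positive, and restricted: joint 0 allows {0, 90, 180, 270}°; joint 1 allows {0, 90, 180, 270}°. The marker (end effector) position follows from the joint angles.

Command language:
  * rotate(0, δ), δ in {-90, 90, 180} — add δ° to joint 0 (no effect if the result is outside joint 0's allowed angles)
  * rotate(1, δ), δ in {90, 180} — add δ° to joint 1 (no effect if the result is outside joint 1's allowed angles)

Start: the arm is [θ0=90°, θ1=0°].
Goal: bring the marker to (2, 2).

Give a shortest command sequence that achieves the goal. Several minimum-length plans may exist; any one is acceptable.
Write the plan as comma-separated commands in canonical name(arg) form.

t0: [θ0=90°, θ1=0°]
1. rotate(1, 180) → [θ0=90°, θ1=180°]
2. rotate(1, 90) → [θ0=90°, θ1=270°]
minimal: 2 command(s), checked below 2.

rotate(1, 180), rotate(1, 90)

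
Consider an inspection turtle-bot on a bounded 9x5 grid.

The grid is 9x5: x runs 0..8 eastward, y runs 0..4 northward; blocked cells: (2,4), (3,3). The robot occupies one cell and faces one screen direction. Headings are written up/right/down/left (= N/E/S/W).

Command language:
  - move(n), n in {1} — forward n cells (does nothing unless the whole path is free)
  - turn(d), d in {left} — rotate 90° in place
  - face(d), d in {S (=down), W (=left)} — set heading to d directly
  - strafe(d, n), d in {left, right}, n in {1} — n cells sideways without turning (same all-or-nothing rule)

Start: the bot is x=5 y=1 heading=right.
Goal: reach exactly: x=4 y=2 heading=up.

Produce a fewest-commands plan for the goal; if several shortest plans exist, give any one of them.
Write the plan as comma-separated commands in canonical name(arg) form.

begin: x=5 y=1 heading=right
1. turn(left) → x=5 y=1 heading=up
2. strafe(left, 1) → x=4 y=1 heading=up
3. move(1) → x=4 y=2 heading=up
shorter routes all fall short; 3 is best.

turn(left), strafe(left, 1), move(1)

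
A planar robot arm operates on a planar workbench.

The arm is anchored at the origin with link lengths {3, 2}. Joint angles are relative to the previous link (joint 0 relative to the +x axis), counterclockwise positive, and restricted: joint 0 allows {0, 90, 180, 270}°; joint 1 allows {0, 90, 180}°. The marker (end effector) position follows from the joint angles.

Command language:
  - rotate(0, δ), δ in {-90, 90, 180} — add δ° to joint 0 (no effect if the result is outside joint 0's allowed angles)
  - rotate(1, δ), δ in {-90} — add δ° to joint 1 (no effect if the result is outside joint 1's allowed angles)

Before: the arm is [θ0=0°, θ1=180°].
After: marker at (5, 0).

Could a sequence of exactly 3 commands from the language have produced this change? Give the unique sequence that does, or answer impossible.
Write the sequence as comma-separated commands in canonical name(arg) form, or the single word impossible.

start: [θ0=0°, θ1=180°]
step 1 (rotate(1, -90)): [θ0=0°, θ1=90°]
step 2 (rotate(1, -90)): [θ0=0°, θ1=0°]
step 3 (rotate(1, -90)): [θ0=0°, θ1=0°]
uniquely the one of 64 3-step routes that fits.

rotate(1, -90), rotate(1, -90), rotate(1, -90)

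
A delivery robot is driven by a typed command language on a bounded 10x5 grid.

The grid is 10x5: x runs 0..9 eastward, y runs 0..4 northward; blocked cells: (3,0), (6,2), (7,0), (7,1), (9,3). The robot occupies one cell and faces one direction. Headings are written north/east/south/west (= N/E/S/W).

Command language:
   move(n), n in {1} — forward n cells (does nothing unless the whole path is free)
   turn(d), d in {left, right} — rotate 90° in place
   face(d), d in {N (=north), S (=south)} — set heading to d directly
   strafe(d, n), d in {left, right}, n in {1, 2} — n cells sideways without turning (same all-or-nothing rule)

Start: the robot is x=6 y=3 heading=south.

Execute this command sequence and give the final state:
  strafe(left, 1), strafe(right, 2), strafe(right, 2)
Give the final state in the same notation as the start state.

x=3 y=3 heading=south

start: x=6 y=3 heading=south
[1] after strafe(left, 1): x=7 y=3 heading=south
[2] after strafe(right, 2): x=5 y=3 heading=south
[3] after strafe(right, 2): x=3 y=3 heading=south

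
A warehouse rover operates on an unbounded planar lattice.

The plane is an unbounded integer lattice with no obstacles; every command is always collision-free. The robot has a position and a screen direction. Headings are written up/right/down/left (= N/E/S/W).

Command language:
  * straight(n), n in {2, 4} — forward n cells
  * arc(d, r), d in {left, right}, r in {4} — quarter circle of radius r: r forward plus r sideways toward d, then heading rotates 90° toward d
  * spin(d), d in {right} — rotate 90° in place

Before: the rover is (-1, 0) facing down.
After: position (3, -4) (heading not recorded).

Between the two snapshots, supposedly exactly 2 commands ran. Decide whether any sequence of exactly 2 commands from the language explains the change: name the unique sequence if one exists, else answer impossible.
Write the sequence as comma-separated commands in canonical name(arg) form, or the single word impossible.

arc(left, 4), spin(right)

key: running spin(right) before arc(left, 4) would end elsewhere — order is forced
start: (-1, 0) facing down
1. arc(left, 4) → (3, -4) facing right
2. spin(right) → (3, -4) facing down
no rival 2-sequence matches.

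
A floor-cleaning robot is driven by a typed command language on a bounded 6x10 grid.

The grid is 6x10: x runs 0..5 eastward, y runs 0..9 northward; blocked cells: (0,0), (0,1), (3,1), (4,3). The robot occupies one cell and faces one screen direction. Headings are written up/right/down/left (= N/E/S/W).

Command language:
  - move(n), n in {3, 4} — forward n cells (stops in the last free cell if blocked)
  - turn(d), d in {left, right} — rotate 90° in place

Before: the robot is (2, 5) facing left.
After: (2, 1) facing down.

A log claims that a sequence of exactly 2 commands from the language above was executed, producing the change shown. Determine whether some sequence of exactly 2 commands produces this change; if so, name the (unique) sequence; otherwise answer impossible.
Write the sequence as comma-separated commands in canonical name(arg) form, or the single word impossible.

key: running move(4) before turn(left) would end elsewhere — order is forced
from: (2, 5) facing left
1. turn(left) → (2, 5) facing down
2. move(4) → (2, 1) facing down
uniquely the one of 16 2-step routes that fits.

turn(left), move(4)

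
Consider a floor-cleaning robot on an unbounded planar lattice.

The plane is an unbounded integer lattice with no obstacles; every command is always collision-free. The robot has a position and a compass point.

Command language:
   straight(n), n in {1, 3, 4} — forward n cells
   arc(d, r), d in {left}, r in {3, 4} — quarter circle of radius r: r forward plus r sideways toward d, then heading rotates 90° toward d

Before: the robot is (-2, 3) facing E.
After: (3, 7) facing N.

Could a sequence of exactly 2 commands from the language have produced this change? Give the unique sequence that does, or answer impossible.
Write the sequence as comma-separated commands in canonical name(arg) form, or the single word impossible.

key: cell and facing (now N) both changed — the 2 commands mix motion and turning
t0: (-2, 3) facing E
step 1 (straight(1)): (-1, 3) facing E
step 2 (arc(left, 4)): (3, 7) facing N
all 25 alternatives checked — unique.

straight(1), arc(left, 4)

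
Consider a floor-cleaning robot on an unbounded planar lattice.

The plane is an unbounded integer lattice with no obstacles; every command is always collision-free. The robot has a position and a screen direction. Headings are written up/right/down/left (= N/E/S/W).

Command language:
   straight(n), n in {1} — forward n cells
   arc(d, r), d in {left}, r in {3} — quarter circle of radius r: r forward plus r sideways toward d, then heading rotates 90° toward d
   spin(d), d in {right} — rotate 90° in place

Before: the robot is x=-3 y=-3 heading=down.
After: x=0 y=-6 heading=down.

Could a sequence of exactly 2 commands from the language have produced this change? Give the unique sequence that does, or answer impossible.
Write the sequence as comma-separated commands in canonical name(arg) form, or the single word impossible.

key: heading stays S — rotations cancel among the 2 commands
initial: x=-3 y=-3 heading=down
t=1 arc(left, 3) ⇒ x=0 y=-6 heading=right
t=2 spin(right) ⇒ x=0 y=-6 heading=down
no other 2-command option fits: unique.

arc(left, 3), spin(right)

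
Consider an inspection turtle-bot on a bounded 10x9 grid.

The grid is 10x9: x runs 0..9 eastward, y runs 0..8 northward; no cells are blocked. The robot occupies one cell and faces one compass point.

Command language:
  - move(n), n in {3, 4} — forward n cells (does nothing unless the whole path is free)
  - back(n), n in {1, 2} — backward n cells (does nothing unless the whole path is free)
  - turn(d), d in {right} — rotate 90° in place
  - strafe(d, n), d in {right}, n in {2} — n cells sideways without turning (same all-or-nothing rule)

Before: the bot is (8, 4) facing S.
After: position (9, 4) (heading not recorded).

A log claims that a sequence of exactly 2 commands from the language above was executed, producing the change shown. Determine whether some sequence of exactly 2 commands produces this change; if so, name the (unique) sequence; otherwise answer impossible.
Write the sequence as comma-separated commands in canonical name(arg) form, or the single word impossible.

key: running back(1) before turn(right) would end elsewhere — order is forced
begin: (8, 4) facing S
[1] after turn(right): (8, 4) facing W
[2] after back(1): (9, 4) facing W
all 36 alternatives checked — unique.

turn(right), back(1)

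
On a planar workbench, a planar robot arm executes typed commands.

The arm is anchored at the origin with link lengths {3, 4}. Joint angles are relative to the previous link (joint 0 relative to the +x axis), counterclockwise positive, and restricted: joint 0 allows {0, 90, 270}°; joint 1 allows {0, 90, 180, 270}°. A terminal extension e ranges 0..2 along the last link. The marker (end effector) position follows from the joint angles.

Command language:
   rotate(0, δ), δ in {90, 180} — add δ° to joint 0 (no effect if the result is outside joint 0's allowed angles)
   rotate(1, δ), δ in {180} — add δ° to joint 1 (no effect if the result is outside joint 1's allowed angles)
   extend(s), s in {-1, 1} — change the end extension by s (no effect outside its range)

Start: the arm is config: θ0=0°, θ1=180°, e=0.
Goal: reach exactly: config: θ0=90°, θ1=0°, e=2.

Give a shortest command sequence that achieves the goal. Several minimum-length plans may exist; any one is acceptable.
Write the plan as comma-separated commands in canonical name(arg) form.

initial: config: θ0=0°, θ1=180°, e=0
step 1 (extend(1)): config: θ0=0°, θ1=180°, e=1
step 2 (extend(1)): config: θ0=0°, θ1=180°, e=2
step 3 (rotate(0, 90)): config: θ0=90°, θ1=180°, e=2
step 4 (rotate(1, 180)): config: θ0=90°, θ1=0°, e=2
no 3-step plan works, so 4 is optimal.

extend(1), extend(1), rotate(0, 90), rotate(1, 180)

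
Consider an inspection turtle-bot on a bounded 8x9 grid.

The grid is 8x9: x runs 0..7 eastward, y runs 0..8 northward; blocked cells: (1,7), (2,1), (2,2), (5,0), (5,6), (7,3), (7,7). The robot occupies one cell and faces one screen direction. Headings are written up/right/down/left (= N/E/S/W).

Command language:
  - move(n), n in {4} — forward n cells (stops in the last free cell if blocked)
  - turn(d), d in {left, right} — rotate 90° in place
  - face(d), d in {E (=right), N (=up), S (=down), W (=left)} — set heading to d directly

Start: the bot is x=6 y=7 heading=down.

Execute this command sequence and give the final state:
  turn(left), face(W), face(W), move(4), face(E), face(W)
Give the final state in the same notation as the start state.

x=2 y=7 heading=left

t0: x=6 y=7 heading=down
1. turn(left) → x=6 y=7 heading=right
2. face(W) → x=6 y=7 heading=left
3. face(W) → x=6 y=7 heading=left
4. move(4) → x=2 y=7 heading=left
5. face(E) → x=2 y=7 heading=right
6. face(W) → x=2 y=7 heading=left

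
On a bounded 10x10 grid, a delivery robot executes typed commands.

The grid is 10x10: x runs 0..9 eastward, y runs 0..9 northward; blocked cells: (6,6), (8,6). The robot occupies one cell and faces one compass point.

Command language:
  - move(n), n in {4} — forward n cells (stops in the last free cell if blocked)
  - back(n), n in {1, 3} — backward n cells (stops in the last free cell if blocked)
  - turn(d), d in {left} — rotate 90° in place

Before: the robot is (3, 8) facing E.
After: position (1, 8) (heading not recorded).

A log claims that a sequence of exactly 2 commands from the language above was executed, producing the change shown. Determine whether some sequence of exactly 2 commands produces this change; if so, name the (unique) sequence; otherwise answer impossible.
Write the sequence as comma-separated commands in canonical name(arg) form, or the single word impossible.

back(1), back(1)

initial: (3, 8) facing E
[1] after back(1): (2, 8) facing E
[2] after back(1): (1, 8) facing E
all 16 alternatives checked — unique.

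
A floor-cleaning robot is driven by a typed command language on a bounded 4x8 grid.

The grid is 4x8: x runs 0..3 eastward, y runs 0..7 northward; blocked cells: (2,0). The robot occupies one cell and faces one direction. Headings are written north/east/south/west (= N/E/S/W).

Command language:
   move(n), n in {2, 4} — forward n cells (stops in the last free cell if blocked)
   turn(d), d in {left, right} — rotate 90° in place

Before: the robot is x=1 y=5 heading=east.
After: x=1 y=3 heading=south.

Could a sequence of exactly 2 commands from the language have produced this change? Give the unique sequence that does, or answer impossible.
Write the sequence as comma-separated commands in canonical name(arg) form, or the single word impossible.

turn(right), move(2)

key: cell and facing (now S) both changed — the 2 commands mix motion and turning
begin: x=1 y=5 heading=east
step 1 (turn(right)): x=1 y=5 heading=south
step 2 (move(2)): x=1 y=3 heading=south
uniquely the one of 16 2-step routes that fits.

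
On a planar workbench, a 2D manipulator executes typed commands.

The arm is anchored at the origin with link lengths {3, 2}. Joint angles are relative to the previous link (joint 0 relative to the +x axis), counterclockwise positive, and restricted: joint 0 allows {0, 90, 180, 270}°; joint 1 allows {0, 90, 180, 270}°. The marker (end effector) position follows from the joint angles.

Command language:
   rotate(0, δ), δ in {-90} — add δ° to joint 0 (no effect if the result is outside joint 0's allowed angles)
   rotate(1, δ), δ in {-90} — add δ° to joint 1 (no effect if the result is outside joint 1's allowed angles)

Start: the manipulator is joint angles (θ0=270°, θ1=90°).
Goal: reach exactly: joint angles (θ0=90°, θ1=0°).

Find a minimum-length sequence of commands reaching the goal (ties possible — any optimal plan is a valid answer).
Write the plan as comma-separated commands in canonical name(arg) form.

begin: joint angles (θ0=270°, θ1=90°)
1. rotate(1, -90) → joint angles (θ0=270°, θ1=0°)
2. rotate(0, -90) → joint angles (θ0=180°, θ1=0°)
3. rotate(0, -90) → joint angles (θ0=90°, θ1=0°)
nothing shorter than 3 reaches the goal.

rotate(1, -90), rotate(0, -90), rotate(0, -90)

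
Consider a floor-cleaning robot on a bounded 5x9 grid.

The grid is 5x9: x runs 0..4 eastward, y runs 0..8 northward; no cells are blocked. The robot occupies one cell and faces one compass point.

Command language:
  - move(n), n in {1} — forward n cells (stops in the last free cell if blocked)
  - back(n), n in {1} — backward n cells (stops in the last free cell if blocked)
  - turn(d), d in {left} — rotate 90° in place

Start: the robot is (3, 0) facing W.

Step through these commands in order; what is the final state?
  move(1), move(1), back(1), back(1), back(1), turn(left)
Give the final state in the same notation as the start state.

t0: (3, 0) facing W
[1] after move(1): (2, 0) facing W
[2] after move(1): (1, 0) facing W
[3] after back(1): (2, 0) facing W
[4] after back(1): (3, 0) facing W
[5] after back(1): (4, 0) facing W
[6] after turn(left): (4, 0) facing S

(4, 0) facing S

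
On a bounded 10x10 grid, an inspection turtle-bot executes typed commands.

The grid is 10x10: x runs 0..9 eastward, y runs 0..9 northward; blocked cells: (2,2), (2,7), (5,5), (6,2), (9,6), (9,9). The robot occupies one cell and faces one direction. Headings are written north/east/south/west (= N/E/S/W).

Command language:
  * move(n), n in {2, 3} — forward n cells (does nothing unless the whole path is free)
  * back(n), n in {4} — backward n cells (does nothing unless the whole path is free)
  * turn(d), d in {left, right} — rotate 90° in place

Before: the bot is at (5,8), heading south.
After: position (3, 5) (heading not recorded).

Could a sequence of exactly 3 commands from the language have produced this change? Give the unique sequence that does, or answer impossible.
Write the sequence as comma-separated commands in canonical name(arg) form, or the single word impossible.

all 125 sequences checked — none match.

impossible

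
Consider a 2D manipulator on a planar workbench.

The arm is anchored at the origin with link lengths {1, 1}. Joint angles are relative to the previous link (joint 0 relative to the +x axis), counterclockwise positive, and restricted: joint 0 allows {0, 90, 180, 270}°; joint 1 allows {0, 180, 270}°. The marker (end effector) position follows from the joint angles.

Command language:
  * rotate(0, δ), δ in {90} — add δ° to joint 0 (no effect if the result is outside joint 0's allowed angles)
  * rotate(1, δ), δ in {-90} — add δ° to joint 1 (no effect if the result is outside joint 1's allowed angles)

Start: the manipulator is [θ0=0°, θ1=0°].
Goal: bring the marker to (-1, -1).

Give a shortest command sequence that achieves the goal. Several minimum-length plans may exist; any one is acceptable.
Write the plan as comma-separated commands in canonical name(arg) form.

start: [θ0=0°, θ1=0°]
t=1 rotate(1, -90) ⇒ [θ0=0°, θ1=270°]
t=2 rotate(0, 90) ⇒ [θ0=90°, θ1=270°]
t=3 rotate(0, 90) ⇒ [θ0=180°, θ1=270°]
t=4 rotate(0, 90) ⇒ [θ0=270°, θ1=270°]
nothing shorter than 4 reaches the goal.

rotate(1, -90), rotate(0, 90), rotate(0, 90), rotate(0, 90)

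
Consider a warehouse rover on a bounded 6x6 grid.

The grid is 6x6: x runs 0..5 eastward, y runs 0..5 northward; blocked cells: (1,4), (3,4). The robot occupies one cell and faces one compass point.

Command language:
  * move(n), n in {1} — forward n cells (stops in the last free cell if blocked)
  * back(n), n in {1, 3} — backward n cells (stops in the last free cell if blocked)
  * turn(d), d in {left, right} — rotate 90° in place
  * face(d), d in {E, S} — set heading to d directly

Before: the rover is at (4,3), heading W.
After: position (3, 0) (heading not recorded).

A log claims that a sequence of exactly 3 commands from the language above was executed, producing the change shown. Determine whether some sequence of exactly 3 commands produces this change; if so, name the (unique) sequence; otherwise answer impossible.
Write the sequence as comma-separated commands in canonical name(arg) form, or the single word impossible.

key: running back(3) before move(1) would end elsewhere — order is forced
start: at (4,3), heading W
t=1 move(1) ⇒ at (3,3), heading W
t=2 turn(right) ⇒ at (3,3), heading N
t=3 back(3) ⇒ at (3,0), heading N
no other 3-command option fits: unique.

move(1), turn(right), back(3)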